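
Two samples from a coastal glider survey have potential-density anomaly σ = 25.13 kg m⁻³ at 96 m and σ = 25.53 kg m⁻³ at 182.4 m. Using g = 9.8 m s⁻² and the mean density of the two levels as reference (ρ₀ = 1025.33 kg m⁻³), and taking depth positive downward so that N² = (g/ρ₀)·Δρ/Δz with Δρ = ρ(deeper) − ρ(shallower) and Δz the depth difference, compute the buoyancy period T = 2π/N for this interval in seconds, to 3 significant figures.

Δρ = 1025.53 − 1025.13 = 0.40 kg m⁻³ over Δz = 182.4 − 96 = 86.4 m.
N² = (9.8/1025.33) × (0.40/86.4) = 4.4250 × 10⁻⁵ s⁻².
N = √(4.4250 × 10⁻⁵) = 6.6521 × 10⁻³ rad s⁻¹, so T = 2π/N = 944.54 s ≈ 945 s.
A positive N² confirms static stability across the interval.

945 s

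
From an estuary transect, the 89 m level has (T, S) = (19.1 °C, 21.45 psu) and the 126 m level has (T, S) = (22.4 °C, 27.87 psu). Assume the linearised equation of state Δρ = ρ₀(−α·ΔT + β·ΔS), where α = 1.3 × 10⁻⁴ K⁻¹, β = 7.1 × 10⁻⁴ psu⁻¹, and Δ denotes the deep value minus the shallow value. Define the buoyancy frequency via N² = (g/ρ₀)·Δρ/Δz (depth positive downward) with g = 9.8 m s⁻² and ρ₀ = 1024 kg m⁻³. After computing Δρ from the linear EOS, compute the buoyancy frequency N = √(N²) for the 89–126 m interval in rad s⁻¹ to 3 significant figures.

0.0331 rad s⁻¹

ΔT = +3.3 K, ΔS = +6.42 psu (deep − shallow).
Δρ/ρ₀ = −αΔT + βΔS = -4.29 × 10⁻⁴ + 4.5582 × 10⁻³ = 4.1292 × 10⁻³, so Δρ ≈ 4.228 kg m⁻³.
N² = (g/ρ₀)·Δρ/Δz = g·(Δρ/ρ₀)/Δz = 9.8 × 4.1292 × 10⁻³ / 37 = 1.0937 × 10⁻³ s⁻².
N = √(1.0937 × 10⁻³) = 0.033071 rad s⁻¹ ≈ 0.0331 rad s⁻¹.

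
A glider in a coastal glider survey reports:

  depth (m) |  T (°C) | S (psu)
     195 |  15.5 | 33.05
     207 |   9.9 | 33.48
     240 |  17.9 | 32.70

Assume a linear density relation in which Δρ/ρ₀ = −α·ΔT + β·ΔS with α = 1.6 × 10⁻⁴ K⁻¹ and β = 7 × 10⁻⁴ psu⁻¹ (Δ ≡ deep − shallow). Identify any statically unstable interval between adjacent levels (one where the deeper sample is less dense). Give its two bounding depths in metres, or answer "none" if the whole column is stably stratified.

207–240 m

Evaluate Δρ/ρ₀ = −αΔT + βΔS across each adjacent pair:
  195–207 m: −αΔT+βΔS = −(1.6 × 10⁻⁴)(-5.6)+(7 × 10⁻⁴)(+0.43) = 1.2 × 10⁻³ → stable
  207–240 m: −αΔT+βΔS = −(1.6 × 10⁻⁴)(+8.0)+(7 × 10⁻⁴)(-0.78) = -1.8 × 10⁻³ → UNSTABLE
The 207–240 m interval has Δρ < 0: lighter water underlies denser water.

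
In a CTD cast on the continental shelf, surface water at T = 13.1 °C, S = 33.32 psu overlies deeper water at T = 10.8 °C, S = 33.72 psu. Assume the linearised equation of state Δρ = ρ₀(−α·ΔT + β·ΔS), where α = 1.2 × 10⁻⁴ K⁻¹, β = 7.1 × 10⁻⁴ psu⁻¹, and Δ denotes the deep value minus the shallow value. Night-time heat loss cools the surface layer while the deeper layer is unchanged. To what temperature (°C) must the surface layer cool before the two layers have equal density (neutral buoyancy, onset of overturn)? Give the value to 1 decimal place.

Neutral buoyancy requires Δρ = 0, i.e. −α(T_deep − T_surf′) + β(S_deep − S_surf) = 0.
T_surf′ = T_deep − (β/α)·ΔS = 10.8 − (7.1 × 10⁻⁴/1.2 × 10⁻⁴)·(+0.40) = 8.433 °C.
Cooling required: 13.1 − (8.433) = 4.667 °C.

8.4 °C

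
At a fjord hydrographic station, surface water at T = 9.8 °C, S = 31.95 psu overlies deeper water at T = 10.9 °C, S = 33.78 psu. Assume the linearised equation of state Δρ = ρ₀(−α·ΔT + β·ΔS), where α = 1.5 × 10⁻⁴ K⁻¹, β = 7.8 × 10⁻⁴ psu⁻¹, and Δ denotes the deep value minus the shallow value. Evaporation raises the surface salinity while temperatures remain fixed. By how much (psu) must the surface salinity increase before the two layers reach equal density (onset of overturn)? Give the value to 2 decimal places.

1.62 psu

Neutral buoyancy requires −α(T_deep − T_surf) + β(S_deep − S_surf′) = 0.
S_surf′ = S_deep − (α/β)·ΔT = 33.78 − (1.5 × 10⁻⁴/7.8 × 10⁻⁴)·(+1.1) = 33.5685 psu.
Increase required: 33.5685 − 31.95 = 1.6185 psu.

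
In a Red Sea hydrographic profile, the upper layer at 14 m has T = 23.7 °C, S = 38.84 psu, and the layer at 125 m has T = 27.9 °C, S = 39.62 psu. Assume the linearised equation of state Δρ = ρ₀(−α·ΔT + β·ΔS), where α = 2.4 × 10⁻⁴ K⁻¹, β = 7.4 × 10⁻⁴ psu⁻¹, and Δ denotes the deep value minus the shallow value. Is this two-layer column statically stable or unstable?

unstable

ΔT = 27.9 − 23.7 = +4.2 K and ΔS = 39.62 − 38.84 = +0.78 psu (deep − shallow).
−αΔT = -1.008 × 10⁻³; βΔS = 5.772 × 10⁻⁴; sum Δρ/ρ₀ = -4.308 × 10⁻⁴.
Δρ/ρ₀ < 0, so Δρ < 0: deeper water is lighter → statically unstable; the column would overturn.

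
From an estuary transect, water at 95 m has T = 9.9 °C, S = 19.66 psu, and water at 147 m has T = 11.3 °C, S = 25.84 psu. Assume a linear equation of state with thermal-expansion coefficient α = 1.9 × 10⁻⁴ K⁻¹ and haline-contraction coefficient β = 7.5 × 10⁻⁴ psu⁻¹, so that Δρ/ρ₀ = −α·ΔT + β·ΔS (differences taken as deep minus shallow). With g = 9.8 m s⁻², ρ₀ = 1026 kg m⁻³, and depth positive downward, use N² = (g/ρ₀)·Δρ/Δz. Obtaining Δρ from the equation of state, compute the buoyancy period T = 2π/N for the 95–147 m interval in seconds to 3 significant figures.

ΔT = +1.4 K, ΔS = +6.18 psu (deep − shallow).
Δρ/ρ₀ = −αΔT + βΔS = -2.66 × 10⁻⁴ + 4.635 × 10⁻³ = 4.369 × 10⁻³, so Δρ ≈ 4.483 kg m⁻³.
N² = (g/ρ₀)·Δρ/Δz = g·(Δρ/ρ₀)/Δz = 9.8 × 4.369 × 10⁻³ / 52 = 8.2339 × 10⁻⁴ s⁻².
N = √(8.2339 × 10⁻⁴) = 0.028695 rad s⁻¹ → T = 2π/N = 218.96 s ≈ 219 s.

219 s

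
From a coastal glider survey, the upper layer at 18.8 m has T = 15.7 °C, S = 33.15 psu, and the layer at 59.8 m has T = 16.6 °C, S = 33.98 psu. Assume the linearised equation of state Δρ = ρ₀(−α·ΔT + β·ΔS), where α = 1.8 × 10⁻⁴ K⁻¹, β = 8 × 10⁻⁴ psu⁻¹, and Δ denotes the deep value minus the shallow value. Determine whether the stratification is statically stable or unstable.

ΔT = 16.6 − 15.7 = +0.9 K and ΔS = 33.98 − 33.15 = +0.83 psu (deep − shallow).
−αΔT = -1.62 × 10⁻⁴; βΔS = 6.64 × 10⁻⁴; sum Δρ/ρ₀ = 5.02 × 10⁻⁴.
Δρ/ρ₀ > 0, so Δρ > 0: deeper water is denser → statically stable.

stable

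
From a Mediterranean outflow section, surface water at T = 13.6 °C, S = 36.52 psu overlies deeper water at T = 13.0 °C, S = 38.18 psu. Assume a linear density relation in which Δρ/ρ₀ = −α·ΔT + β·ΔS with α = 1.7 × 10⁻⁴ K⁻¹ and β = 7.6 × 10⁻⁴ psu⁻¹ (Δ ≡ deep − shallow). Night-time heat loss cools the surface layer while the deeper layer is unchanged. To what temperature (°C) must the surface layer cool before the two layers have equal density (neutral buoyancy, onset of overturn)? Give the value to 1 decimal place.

Neutral buoyancy requires Δρ = 0, i.e. −α(T_deep − T_surf′) + β(S_deep − S_surf) = 0.
T_surf′ = T_deep − (β/α)·ΔS = 13.0 − (7.6 × 10⁻⁴/1.7 × 10⁻⁴)·(+1.66) = 5.579 °C.
Cooling required: 13.6 − (5.579) = 8.021 °C.

5.6 °C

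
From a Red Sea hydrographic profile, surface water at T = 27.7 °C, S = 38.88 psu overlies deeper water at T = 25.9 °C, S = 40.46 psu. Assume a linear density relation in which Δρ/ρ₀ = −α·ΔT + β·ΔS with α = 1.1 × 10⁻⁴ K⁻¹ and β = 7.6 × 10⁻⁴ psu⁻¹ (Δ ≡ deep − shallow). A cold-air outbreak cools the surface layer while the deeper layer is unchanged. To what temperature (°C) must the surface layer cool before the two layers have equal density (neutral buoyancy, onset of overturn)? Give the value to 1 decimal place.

15.0 °C

Neutral buoyancy requires Δρ = 0, i.e. −α(T_deep − T_surf′) + β(S_deep − S_surf) = 0.
T_surf′ = T_deep − (β/α)·ΔS = 25.9 − (7.6 × 10⁻⁴/1.1 × 10⁻⁴)·(+1.58) = 14.984 °C.
Cooling required: 27.7 − (14.984) = 12.716 °C.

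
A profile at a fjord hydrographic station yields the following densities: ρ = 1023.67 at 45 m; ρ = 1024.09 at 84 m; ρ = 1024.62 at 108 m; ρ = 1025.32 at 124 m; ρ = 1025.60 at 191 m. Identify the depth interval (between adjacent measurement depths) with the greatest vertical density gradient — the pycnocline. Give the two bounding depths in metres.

108–124 m

Compute the density gradient over each adjacent pair:
  45–84 m: Δρ/Δz = 0.42/39 = 0.011 kg m⁻⁴
  84–108 m: Δρ/Δz = 0.53/24 = 0.022 kg m⁻⁴
  108–124 m: Δρ/Δz = 0.70/16 = 0.044 kg m⁻⁴
  124–191 m: Δρ/Δz = 0.28/67 = 4.2 × 10⁻³ kg m⁻⁴
The largest gradient is in the 108–124 m interval — the pycnocline.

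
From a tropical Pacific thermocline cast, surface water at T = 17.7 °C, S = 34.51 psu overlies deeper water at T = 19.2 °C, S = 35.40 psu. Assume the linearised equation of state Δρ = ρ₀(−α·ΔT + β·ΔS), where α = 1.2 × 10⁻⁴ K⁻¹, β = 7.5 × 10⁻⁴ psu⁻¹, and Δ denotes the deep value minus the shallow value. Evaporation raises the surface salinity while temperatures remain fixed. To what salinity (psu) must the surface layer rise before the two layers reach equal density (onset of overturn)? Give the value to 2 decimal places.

Neutral buoyancy requires −α(T_deep − T_surf) + β(S_deep − S_surf′) = 0.
S_surf′ = S_deep − (α/β)·ΔT = 35.40 − (1.2 × 10⁻⁴/7.5 × 10⁻⁴)·(+1.5) = 35.1600 psu.
Increase required: 35.1600 − 34.51 = 0.6500 psu.

35.16 psu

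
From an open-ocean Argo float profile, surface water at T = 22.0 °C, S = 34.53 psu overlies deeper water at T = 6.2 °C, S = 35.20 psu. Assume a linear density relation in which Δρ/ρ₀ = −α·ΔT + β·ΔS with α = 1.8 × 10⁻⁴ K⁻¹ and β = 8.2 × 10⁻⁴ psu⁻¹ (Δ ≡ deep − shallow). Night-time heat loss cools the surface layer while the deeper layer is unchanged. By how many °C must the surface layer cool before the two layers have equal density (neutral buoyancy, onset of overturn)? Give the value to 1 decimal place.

Neutral buoyancy requires Δρ = 0, i.e. −α(T_deep − T_surf′) + β(S_deep − S_surf) = 0.
T_surf′ = T_deep − (β/α)·ΔS = 6.2 − (8.2 × 10⁻⁴/1.8 × 10⁻⁴)·(+0.67) = 3.148 °C.
Cooling required: 22.0 − (3.148) = 18.852 °C.

18.9 °C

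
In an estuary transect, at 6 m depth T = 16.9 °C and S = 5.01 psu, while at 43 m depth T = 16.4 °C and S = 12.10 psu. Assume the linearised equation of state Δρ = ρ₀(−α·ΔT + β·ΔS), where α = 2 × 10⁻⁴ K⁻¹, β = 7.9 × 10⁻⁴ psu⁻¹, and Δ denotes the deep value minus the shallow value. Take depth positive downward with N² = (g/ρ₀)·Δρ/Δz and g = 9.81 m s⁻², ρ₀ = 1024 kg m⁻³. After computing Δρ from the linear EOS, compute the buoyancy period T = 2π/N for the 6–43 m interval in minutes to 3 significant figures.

ΔT = -0.5 K, ΔS = +7.09 psu (deep − shallow).
Δρ/ρ₀ = −αΔT + βΔS = 1.00 × 10⁻⁴ + 5.6011 × 10⁻³ = 5.7011 × 10⁻³, so Δρ ≈ 5.838 kg m⁻³.
N² = (g/ρ₀)·Δρ/Δz = g·(Δρ/ρ₀)/Δz = 9.81 × 5.7011 × 10⁻³ / 37 = 1.5116 × 10⁻³ s⁻².
N = √(1.5116 × 10⁻³) = 0.038879 rad s⁻¹ → T = 2π/N = 161.61 s = 2.6935 min ≈ 2.69 min.

2.69 min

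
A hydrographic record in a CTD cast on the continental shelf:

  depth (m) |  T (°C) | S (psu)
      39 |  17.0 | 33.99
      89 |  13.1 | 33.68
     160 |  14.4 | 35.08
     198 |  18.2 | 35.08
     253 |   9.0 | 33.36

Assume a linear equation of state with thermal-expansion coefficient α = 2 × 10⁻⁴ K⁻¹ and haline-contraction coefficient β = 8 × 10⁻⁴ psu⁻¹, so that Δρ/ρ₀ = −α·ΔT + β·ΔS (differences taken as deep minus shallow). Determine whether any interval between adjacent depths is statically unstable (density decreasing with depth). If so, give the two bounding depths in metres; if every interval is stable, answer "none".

160–198 m

Evaluate Δρ/ρ₀ = −αΔT + βΔS across each adjacent pair:
  39–89 m: −αΔT+βΔS = −(2 × 10⁻⁴)(-3.9)+(8 × 10⁻⁴)(-0.31) = 5.3 × 10⁻⁴ → stable
  89–160 m: −αΔT+βΔS = −(2 × 10⁻⁴)(+1.3)+(8 × 10⁻⁴)(+1.40) = 8.6 × 10⁻⁴ → stable
  160–198 m: −αΔT+βΔS = −(2 × 10⁻⁴)(+3.8)+(8 × 10⁻⁴)(+0.00) = -7.6 × 10⁻⁴ → UNSTABLE
  198–253 m: −αΔT+βΔS = −(2 × 10⁻⁴)(-9.2)+(8 × 10⁻⁴)(-1.72) = 4.6 × 10⁻⁴ → stable
The 160–198 m interval has Δρ < 0: lighter water underlies denser water.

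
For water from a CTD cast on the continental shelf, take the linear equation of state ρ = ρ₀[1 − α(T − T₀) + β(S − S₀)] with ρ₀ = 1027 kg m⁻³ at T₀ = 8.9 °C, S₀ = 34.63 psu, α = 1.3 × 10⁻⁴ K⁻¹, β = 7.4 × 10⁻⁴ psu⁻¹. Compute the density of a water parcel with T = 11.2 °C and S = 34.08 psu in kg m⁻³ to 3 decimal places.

T − T₀ = +2.3 K, S − S₀ = -0.55 psu.
Bracket = 1 − α·(+2.3) + β·(-0.55) = 1 + (-7.06 × 10⁻⁴) = 0.9992940.
ρ = 1027 × 0.9992940 = 1026.275 kg m⁻³.

1026.275 kg m⁻³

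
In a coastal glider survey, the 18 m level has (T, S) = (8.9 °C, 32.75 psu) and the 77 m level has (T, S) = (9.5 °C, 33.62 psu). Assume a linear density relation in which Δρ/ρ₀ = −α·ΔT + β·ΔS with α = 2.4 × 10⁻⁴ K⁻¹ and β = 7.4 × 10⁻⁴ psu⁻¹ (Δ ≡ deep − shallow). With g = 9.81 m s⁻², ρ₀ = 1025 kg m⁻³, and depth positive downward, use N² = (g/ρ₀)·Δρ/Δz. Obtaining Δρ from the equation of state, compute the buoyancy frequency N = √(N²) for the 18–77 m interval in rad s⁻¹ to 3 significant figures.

ΔT = +0.6 K, ΔS = +0.87 psu (deep − shallow).
Δρ/ρ₀ = −αΔT + βΔS = -1.44 × 10⁻⁴ + 6.438 × 10⁻⁴ = 4.998 × 10⁻⁴, so Δρ ≈ 0.5123 kg m⁻³.
N² = (g/ρ₀)·Δρ/Δz = g·(Δρ/ρ₀)/Δz = 9.81 × 4.998 × 10⁻⁴ / 59 = 8.3102 × 10⁻⁵ s⁻².
N = √(8.3102 × 10⁻⁵) = 9.1160 × 10⁻³ rad s⁻¹ ≈ 9.12 × 10⁻³ rad s⁻¹.

9.12 × 10⁻³ rad s⁻¹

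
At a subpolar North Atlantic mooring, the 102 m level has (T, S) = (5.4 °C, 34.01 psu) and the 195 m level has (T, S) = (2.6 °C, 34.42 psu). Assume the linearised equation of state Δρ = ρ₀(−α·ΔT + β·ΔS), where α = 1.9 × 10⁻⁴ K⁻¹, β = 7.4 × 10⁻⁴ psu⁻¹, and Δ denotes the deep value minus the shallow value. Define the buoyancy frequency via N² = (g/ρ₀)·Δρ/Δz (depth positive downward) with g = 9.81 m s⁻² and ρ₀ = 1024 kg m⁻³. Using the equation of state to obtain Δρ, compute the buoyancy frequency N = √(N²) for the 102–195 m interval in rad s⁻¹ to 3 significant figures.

9.39 × 10⁻³ rad s⁻¹

ΔT = -2.8 K, ΔS = +0.41 psu (deep − shallow).
Δρ/ρ₀ = −αΔT + βΔS = 5.32 × 10⁻⁴ + 3.034 × 10⁻⁴ = 8.354 × 10⁻⁴, so Δρ ≈ 0.8554 kg m⁻³.
N² = (g/ρ₀)·Δρ/Δz = g·(Δρ/ρ₀)/Δz = 9.81 × 8.354 × 10⁻⁴ / 93 = 8.8121 × 10⁻⁵ s⁻².
N = √(8.8121 × 10⁻⁵) = 9.3873 × 10⁻³ rad s⁻¹ ≈ 9.39 × 10⁻³ rad s⁻¹.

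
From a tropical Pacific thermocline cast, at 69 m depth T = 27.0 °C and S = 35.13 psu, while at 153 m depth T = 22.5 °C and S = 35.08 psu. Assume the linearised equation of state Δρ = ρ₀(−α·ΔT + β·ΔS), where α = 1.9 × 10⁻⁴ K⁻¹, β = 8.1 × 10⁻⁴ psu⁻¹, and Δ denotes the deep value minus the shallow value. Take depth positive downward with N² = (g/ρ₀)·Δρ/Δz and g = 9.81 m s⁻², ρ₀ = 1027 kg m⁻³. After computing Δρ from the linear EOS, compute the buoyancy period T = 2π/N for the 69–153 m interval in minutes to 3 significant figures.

ΔT = -4.5 K, ΔS = -0.05 psu (deep − shallow).
Δρ/ρ₀ = −αΔT + βΔS = 8.55 × 10⁻⁴ − 4.05 × 10⁻⁵ = 8.145 × 10⁻⁴, so Δρ ≈ 0.8365 kg m⁻³.
N² = (g/ρ₀)·Δρ/Δz = g·(Δρ/ρ₀)/Δz = 9.81 × 8.145 × 10⁻⁴ / 84 = 9.5122 × 10⁻⁵ s⁻².
N = √(9.5122 × 10⁻⁵) = 9.7531 × 10⁻³ rad s⁻¹ → T = 2π/N = 644.22 s = 10.737 min ≈ 10.7 min.

10.7 min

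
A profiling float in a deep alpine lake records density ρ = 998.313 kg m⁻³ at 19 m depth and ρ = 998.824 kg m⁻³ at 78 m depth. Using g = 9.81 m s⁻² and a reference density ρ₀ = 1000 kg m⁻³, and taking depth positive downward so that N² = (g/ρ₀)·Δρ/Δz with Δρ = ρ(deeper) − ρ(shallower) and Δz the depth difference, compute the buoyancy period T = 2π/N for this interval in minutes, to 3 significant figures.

11.4 min

Δρ = 998.824 − 998.313 = 0.511 kg m⁻³ over Δz = 78 − 19 = 59 m.
N² = (9.81/1000) × (0.511/59) = 8.4965 × 10⁻⁵ s⁻².
N = √(8.4965 × 10⁻⁵) = 9.2176 × 10⁻³ rad s⁻¹, so T = 2π/N = 681.65 s = 11.361 min ≈ 11.4 min.
Since Δρ > 0 the layer is stably stratified.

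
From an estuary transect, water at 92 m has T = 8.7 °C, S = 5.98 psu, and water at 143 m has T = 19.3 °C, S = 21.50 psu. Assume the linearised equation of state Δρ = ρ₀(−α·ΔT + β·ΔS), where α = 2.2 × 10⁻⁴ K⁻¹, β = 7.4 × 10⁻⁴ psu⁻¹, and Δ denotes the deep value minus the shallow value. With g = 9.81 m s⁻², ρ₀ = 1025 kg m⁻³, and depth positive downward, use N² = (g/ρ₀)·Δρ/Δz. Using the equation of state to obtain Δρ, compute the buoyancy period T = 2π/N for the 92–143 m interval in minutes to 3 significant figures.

ΔT = +10.6 K, ΔS = +15.52 psu (deep − shallow).
Δρ/ρ₀ = −αΔT + βΔS = -2.332 × 10⁻³ + 0.0114848 = 9.1528 × 10⁻³, so Δρ ≈ 9.382 kg m⁻³.
N² = (g/ρ₀)·Δρ/Δz = g·(Δρ/ρ₀)/Δz = 9.81 × 9.1528 × 10⁻³ / 51 = 1.7606 × 10⁻³ s⁻².
N = √(1.7606 × 10⁻³) = 0.041960 rad s⁻¹ → T = 2π/N = 149.74 s = 2.4957 min ≈ 2.50 min.

2.50 min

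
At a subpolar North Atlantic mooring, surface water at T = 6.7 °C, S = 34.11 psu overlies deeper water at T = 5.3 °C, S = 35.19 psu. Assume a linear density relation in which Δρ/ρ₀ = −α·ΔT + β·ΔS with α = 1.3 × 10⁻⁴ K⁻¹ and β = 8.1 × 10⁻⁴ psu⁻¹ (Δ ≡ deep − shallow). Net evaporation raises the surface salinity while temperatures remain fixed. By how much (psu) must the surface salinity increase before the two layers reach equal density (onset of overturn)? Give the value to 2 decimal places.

Neutral buoyancy requires −α(T_deep − T_surf) + β(S_deep − S_surf′) = 0.
S_surf′ = S_deep − (α/β)·ΔT = 35.19 − (1.3 × 10⁻⁴/8.1 × 10⁻⁴)·(-1.4) = 35.4147 psu.
Increase required: 35.4147 − 34.11 = 1.3047 psu.

1.30 psu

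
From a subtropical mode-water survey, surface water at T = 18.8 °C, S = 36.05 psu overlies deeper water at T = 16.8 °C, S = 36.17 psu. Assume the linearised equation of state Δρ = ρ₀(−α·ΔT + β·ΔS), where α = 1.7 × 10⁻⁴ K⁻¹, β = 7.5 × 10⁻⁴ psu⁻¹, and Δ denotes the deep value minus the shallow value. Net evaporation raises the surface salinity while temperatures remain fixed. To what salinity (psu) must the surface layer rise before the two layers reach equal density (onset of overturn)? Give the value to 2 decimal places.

36.62 psu

Neutral buoyancy requires −α(T_deep − T_surf) + β(S_deep − S_surf′) = 0.
S_surf′ = S_deep − (α/β)·ΔT = 36.17 − (1.7 × 10⁻⁴/7.5 × 10⁻⁴)·(-2.0) = 36.6233 psu.
Increase required: 36.6233 − 36.05 = 0.5733 psu.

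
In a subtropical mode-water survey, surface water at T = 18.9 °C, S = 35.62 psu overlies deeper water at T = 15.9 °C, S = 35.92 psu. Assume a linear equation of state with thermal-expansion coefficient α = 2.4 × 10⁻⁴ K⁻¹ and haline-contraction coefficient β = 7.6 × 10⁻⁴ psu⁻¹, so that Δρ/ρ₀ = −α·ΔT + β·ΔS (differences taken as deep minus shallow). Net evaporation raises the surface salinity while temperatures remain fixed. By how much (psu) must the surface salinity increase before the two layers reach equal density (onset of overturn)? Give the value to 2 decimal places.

1.25 psu

Neutral buoyancy requires −α(T_deep − T_surf) + β(S_deep − S_surf′) = 0.
S_surf′ = S_deep − (α/β)·ΔT = 35.92 − (2.4 × 10⁻⁴/7.6 × 10⁻⁴)·(-3.0) = 36.8674 psu.
Increase required: 36.8674 − 35.62 = 1.2474 psu.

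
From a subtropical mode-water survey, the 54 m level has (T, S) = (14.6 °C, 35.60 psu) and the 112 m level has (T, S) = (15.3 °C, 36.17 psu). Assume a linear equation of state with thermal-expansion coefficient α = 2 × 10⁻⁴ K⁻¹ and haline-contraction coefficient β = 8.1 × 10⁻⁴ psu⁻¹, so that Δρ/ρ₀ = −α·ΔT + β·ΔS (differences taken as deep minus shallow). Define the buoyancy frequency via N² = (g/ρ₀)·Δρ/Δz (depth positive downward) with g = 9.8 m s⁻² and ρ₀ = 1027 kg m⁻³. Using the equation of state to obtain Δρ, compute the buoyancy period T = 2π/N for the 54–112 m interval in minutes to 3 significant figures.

14.2 min

ΔT = +0.7 K, ΔS = +0.57 psu (deep − shallow).
Δρ/ρ₀ = −αΔT + βΔS = -1.40 × 10⁻⁴ + 4.617 × 10⁻⁴ = 3.217 × 10⁻⁴, so Δρ ≈ 0.3304 kg m⁻³.
N² = (g/ρ₀)·Δρ/Δz = g·(Δρ/ρ₀)/Δz = 9.8 × 3.217 × 10⁻⁴ / 58 = 5.4356 × 10⁻⁵ s⁻².
N = √(5.4356 × 10⁻⁵) = 7.3727 × 10⁻³ rad s⁻¹ → T = 2π/N = 852.22 s = 14.204 min ≈ 14.2 min.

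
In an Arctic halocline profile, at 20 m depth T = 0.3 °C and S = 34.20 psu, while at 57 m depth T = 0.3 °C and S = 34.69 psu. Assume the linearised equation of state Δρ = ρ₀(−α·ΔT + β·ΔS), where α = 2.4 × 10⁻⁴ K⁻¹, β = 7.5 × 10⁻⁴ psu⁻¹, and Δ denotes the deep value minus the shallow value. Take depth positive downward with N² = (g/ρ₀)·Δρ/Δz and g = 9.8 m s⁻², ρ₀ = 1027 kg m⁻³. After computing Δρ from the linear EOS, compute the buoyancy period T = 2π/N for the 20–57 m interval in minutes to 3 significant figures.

10.6 min

ΔT = +0.0 K, ΔS = +0.49 psu (deep − shallow).
Δρ/ρ₀ = −αΔT + βΔS = 0 + 3.675 × 10⁻⁴ = 3.675 × 10⁻⁴, so Δρ ≈ 0.3774 kg m⁻³.
N² = (g/ρ₀)·Δρ/Δz = g·(Δρ/ρ₀)/Δz = 9.8 × 3.675 × 10⁻⁴ / 37 = 9.7338 × 10⁻⁵ s⁻².
N = √(9.7338 × 10⁻⁵) = 9.8660 × 10⁻³ rad s⁻¹ → T = 2π/N = 636.85 s = 10.614 min ≈ 10.6 min.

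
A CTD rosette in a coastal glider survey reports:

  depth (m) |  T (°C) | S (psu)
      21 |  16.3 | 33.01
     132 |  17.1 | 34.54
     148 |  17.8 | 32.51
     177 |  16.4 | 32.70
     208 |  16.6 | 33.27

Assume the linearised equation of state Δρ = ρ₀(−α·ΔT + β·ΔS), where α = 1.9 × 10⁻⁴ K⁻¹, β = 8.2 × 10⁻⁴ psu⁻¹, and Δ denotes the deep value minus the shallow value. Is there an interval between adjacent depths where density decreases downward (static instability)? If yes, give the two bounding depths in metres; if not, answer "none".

132–148 m

Evaluate Δρ/ρ₀ = −αΔT + βΔS across each adjacent pair:
  21–132 m: −αΔT+βΔS = −(1.9 × 10⁻⁴)(+0.8)+(8.2 × 10⁻⁴)(+1.53) = 1.1 × 10⁻³ → stable
  132–148 m: −αΔT+βΔS = −(1.9 × 10⁻⁴)(+0.7)+(8.2 × 10⁻⁴)(-2.03) = -1.8 × 10⁻³ → UNSTABLE
  148–177 m: −αΔT+βΔS = −(1.9 × 10⁻⁴)(-1.4)+(8.2 × 10⁻⁴)(+0.19) = 4.2 × 10⁻⁴ → stable
  177–208 m: −αΔT+βΔS = −(1.9 × 10⁻⁴)(+0.2)+(8.2 × 10⁻⁴)(+0.57) = 4.3 × 10⁻⁴ → stable
The 132–148 m interval has Δρ < 0: lighter water underlies denser water.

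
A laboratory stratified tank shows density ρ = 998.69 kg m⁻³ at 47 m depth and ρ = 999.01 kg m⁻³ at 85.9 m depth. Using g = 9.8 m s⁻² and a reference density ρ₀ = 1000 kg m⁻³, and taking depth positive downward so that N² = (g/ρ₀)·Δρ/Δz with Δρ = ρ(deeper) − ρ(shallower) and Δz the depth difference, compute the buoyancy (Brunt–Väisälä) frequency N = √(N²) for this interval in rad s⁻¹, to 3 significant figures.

Δρ = 999.01 − 998.69 = 0.32 kg m⁻³ over Δz = 85.9 − 47 = 38.9 m.
N² = (9.8/1000) × (0.32/38.9) = 8.0617 × 10⁻⁵ s⁻².
N = √(8.0617 × 10⁻⁵) = 8.9787 × 10⁻³ rad s⁻¹ ≈ 8.98 × 10⁻³ rad s⁻¹.

8.98 × 10⁻³ rad s⁻¹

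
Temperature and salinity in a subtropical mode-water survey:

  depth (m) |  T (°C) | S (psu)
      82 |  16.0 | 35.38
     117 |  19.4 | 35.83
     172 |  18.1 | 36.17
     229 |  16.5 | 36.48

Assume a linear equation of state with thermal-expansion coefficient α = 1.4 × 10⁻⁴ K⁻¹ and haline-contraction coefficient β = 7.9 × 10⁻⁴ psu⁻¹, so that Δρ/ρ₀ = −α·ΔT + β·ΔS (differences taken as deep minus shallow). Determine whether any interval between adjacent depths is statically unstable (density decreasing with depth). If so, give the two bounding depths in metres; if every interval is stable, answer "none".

Evaluate Δρ/ρ₀ = −αΔT + βΔS across each adjacent pair:
  82–117 m: −αΔT+βΔS = −(1.4 × 10⁻⁴)(+3.4)+(7.9 × 10⁻⁴)(+0.45) = -1.2 × 10⁻⁴ → UNSTABLE
  117–172 m: −αΔT+βΔS = −(1.4 × 10⁻⁴)(-1.3)+(7.9 × 10⁻⁴)(+0.34) = 4.5 × 10⁻⁴ → stable
  172–229 m: −αΔT+βΔS = −(1.4 × 10⁻⁴)(-1.6)+(7.9 × 10⁻⁴)(+0.31) = 4.7 × 10⁻⁴ → stable
The 82–117 m interval has Δρ < 0: lighter water underlies denser water.

82–117 m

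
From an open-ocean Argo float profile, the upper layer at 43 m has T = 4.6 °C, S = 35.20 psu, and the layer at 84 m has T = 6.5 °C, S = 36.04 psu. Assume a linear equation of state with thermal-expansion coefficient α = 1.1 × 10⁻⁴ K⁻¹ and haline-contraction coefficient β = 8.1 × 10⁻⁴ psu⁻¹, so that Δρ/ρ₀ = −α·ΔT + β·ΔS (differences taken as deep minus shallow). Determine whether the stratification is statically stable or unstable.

ΔT = 6.5 − 4.6 = +1.9 K and ΔS = 36.04 − 35.20 = +0.84 psu (deep − shallow).
−αΔT = -2.09 × 10⁻⁴; βΔS = 6.804 × 10⁻⁴; sum Δρ/ρ₀ = 4.714 × 10⁻⁴.
Δρ/ρ₀ > 0, so Δρ > 0: deeper water is denser → statically stable.

stable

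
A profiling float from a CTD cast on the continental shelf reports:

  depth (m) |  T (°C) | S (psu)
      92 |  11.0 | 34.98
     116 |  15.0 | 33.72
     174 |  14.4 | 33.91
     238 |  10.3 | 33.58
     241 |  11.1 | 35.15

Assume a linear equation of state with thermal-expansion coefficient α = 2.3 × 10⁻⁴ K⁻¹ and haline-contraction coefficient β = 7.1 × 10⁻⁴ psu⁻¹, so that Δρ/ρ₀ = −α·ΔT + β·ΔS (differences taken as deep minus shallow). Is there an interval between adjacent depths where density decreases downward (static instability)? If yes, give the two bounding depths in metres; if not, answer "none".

Evaluate Δρ/ρ₀ = −αΔT + βΔS across each adjacent pair:
  92–116 m: −αΔT+βΔS = −(2.3 × 10⁻⁴)(+4.0)+(7.1 × 10⁻⁴)(-1.26) = -1.8 × 10⁻³ → UNSTABLE
  116–174 m: −αΔT+βΔS = −(2.3 × 10⁻⁴)(-0.6)+(7.1 × 10⁻⁴)(+0.19) = 2.7 × 10⁻⁴ → stable
  174–238 m: −αΔT+βΔS = −(2.3 × 10⁻⁴)(-4.1)+(7.1 × 10⁻⁴)(-0.33) = 7.1 × 10⁻⁴ → stable
  238–241 m: −αΔT+βΔS = −(2.3 × 10⁻⁴)(+0.8)+(7.1 × 10⁻⁴)(+1.57) = 9.3 × 10⁻⁴ → stable
The 92–116 m interval has Δρ < 0: lighter water underlies denser water.

92–116 m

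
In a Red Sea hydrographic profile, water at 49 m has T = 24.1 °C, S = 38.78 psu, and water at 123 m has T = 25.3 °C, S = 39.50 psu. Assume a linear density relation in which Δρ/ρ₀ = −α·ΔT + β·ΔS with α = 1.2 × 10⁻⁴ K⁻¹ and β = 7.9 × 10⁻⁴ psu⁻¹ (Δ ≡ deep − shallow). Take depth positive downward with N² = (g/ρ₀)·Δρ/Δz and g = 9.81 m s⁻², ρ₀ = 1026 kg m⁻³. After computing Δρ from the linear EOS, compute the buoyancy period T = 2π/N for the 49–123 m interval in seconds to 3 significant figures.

ΔT = +1.2 K, ΔS = +0.72 psu (deep − shallow).
Δρ/ρ₀ = −αΔT + βΔS = -1.44 × 10⁻⁴ + 5.688 × 10⁻⁴ = 4.248 × 10⁻⁴, so Δρ ≈ 0.4358 kg m⁻³.
N² = (g/ρ₀)·Δρ/Δz = g·(Δρ/ρ₀)/Δz = 9.81 × 4.248 × 10⁻⁴ / 74 = 5.6315 × 10⁻⁵ s⁻².
N = √(5.6315 × 10⁻⁵) = 7.5043 × 10⁻³ rad s⁻¹ → T = 2π/N = 837.28 s ≈ 837 s.

837 s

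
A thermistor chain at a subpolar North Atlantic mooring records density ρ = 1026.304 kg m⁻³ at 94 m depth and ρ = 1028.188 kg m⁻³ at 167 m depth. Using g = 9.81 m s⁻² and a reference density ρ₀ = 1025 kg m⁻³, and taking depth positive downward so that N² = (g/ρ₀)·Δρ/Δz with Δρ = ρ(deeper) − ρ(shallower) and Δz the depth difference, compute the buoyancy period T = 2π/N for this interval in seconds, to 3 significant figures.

400 s

Δρ = 1028.188 − 1026.304 = 1.884 kg m⁻³ over Δz = 167 − 94 = 73 m.
N² = (9.81/1025) × (1.884/73) = 2.4700 × 10⁻⁴ s⁻².
N = √(2.4700 × 10⁻⁴) = 0.015716 rad s⁻¹, so T = 2π/N = 399.80 s ≈ 400 s.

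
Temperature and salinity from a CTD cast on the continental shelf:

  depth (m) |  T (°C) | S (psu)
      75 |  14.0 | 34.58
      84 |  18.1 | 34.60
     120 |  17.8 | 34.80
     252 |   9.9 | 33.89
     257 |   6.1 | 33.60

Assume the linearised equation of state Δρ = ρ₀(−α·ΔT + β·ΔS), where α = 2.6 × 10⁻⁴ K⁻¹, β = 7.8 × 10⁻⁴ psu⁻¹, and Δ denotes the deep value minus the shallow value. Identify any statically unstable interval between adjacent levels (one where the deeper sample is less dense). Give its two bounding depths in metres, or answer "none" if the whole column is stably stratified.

Evaluate Δρ/ρ₀ = −αΔT + βΔS across each adjacent pair:
  75–84 m: −αΔT+βΔS = −(2.6 × 10⁻⁴)(+4.1)+(7.8 × 10⁻⁴)(+0.02) = -1.1 × 10⁻³ → UNSTABLE
  84–120 m: −αΔT+βΔS = −(2.6 × 10⁻⁴)(-0.3)+(7.8 × 10⁻⁴)(+0.20) = 2.3 × 10⁻⁴ → stable
  120–252 m: −αΔT+βΔS = −(2.6 × 10⁻⁴)(-7.9)+(7.8 × 10⁻⁴)(-0.91) = 1.3 × 10⁻³ → stable
  252–257 m: −αΔT+βΔS = −(2.6 × 10⁻⁴)(-3.8)+(7.8 × 10⁻⁴)(-0.29) = 7.6 × 10⁻⁴ → stable
The 75–84 m interval has Δρ < 0: lighter water underlies denser water.

75–84 m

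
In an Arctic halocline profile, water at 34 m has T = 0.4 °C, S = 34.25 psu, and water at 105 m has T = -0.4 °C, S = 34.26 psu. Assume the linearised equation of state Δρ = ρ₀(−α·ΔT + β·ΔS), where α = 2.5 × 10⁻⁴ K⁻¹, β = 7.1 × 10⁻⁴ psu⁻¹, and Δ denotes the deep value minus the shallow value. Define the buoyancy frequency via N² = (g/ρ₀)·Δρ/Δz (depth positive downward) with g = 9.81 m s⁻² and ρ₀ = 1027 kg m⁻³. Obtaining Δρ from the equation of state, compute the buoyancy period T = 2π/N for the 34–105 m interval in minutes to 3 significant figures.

ΔT = -0.8 K, ΔS = +0.01 psu (deep − shallow).
Δρ/ρ₀ = −αΔT + βΔS = 2.00 × 10⁻⁴ + 7.10 × 10⁻⁶ = 2.071 × 10⁻⁴, so Δρ ≈ 0.2127 kg m⁻³.
N² = (g/ρ₀)·Δρ/Δz = g·(Δρ/ρ₀)/Δz = 9.81 × 2.071 × 10⁻⁴ / 71 = 2.8615 × 10⁻⁵ s⁻².
N = √(2.8615 × 10⁻⁵) = 5.3493 × 10⁻³ rad s⁻¹ → T = 2π/N = 1.1746 × 10³ s = 19.577 min ≈ 19.6 min.

19.6 min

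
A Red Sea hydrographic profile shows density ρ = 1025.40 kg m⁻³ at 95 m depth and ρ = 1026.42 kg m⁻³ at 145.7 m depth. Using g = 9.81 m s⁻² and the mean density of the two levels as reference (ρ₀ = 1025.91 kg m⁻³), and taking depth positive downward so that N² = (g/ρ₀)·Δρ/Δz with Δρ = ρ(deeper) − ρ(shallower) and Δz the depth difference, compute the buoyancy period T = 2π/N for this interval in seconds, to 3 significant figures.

453 s

Δρ = 1026.42 − 1025.40 = 1.02 kg m⁻³ over Δz = 145.7 − 95 = 50.7 m.
N² = (9.81/1025.91) × (1.02/50.7) = 1.9238 × 10⁻⁴ s⁻².
N = √(1.9238 × 10⁻⁴) = 0.013870 rad s⁻¹, so T = 2π/N = 453.01 s ≈ 453 s.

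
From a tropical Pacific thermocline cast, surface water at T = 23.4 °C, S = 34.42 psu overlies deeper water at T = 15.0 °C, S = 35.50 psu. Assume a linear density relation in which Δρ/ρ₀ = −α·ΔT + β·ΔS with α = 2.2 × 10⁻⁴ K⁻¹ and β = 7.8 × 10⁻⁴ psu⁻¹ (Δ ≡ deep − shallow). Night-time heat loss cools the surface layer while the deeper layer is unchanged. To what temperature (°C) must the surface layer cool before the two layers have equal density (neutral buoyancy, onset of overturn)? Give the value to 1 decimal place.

11.2 °C

Neutral buoyancy requires Δρ = 0, i.e. −α(T_deep − T_surf′) + β(S_deep − S_surf) = 0.
T_surf′ = T_deep − (β/α)·ΔS = 15.0 − (7.8 × 10⁻⁴/2.2 × 10⁻⁴)·(+1.08) = 11.171 °C.
Cooling required: 23.4 − (11.171) = 12.229 °C.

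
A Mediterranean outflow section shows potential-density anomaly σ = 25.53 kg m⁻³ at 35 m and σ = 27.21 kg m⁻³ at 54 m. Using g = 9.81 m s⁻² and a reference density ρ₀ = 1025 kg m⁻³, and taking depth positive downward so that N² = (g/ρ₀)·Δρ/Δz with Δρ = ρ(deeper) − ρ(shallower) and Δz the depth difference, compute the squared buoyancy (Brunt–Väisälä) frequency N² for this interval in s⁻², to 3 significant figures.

8.46 × 10⁻⁴ s⁻²

Δρ = 1027.21 − 1025.53 = 1.68 kg m⁻³ over Δz = 54 − 35 = 19 m.
N² = (9.81/1025) × (1.68/19) = 8.4625 × 10⁻⁴ s⁻² ≈ 8.46 × 10⁻⁴ s⁻².
A positive N² confirms static stability across the interval.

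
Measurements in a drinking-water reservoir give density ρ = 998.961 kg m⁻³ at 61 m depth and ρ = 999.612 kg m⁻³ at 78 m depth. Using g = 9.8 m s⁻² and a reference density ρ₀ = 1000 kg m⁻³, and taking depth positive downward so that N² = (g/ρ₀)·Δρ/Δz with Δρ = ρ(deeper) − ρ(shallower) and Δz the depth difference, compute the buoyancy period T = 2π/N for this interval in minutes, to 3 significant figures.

5.41 min

Δρ = 999.612 − 998.961 = 0.651 kg m⁻³ over Δz = 78 − 61 = 17 m.
N² = (9.8/1000) × (0.651/17) = 3.7528 × 10⁻⁴ s⁻².
N = √(3.7528 × 10⁻⁴) = 0.019372 rad s⁻¹, so T = 2π/N = 324.34 s = 5.4057 min ≈ 5.41 min.
Since Δρ > 0 the layer is stably stratified.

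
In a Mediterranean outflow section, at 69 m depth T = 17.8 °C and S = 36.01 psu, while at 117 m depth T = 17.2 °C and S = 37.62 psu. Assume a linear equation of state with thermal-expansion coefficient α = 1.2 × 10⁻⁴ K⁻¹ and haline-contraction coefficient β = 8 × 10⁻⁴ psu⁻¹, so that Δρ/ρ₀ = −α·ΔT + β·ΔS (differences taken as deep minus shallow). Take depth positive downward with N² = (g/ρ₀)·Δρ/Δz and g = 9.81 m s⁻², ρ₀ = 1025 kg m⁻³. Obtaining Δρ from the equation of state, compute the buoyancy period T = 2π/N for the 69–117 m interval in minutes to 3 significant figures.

ΔT = -0.6 K, ΔS = +1.61 psu (deep − shallow).
Δρ/ρ₀ = −αΔT + βΔS = 7.20 × 10⁻⁵ + 1.288 × 10⁻³ = 1.36 × 10⁻³, so Δρ ≈ 1.394 kg m⁻³.
N² = (g/ρ₀)·Δρ/Δz = g·(Δρ/ρ₀)/Δz = 9.81 × 1.36 × 10⁻³ / 48 = 2.7795 × 10⁻⁴ s⁻².
N = √(2.7795 × 10⁻⁴) = 0.016672 rad s⁻¹ → T = 2π/N = 376.87 s = 6.2812 min ≈ 6.28 min.

6.28 min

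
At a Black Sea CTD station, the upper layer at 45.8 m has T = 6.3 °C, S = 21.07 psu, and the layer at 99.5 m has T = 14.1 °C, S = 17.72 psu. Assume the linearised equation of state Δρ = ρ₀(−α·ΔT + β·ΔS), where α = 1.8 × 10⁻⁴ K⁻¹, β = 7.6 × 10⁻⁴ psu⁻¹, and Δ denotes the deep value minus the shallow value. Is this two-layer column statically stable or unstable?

unstable

ΔT = 14.1 − 6.3 = +7.8 K and ΔS = 17.72 − 21.07 = -3.35 psu (deep − shallow).
−αΔT = -1.404 × 10⁻³; βΔS = -2.546 × 10⁻³; sum Δρ/ρ₀ = -3.95 × 10⁻³.
Δρ/ρ₀ < 0, so Δρ < 0: deeper water is lighter → statically unstable; the column would overturn.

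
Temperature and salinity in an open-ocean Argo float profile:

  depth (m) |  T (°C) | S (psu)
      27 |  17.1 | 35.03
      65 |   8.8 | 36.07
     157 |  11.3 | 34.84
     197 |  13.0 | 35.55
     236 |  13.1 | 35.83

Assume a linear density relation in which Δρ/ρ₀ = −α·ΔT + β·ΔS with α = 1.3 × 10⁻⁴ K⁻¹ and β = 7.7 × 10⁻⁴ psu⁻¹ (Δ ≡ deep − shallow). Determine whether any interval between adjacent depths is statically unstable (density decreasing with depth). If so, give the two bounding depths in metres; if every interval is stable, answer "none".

65–157 m

Evaluate Δρ/ρ₀ = −αΔT + βΔS across each adjacent pair:
  27–65 m: −αΔT+βΔS = −(1.3 × 10⁻⁴)(-8.3)+(7.7 × 10⁻⁴)(+1.04) = 1.9 × 10⁻³ → stable
  65–157 m: −αΔT+βΔS = −(1.3 × 10⁻⁴)(+2.5)+(7.7 × 10⁻⁴)(-1.23) = -1.3 × 10⁻³ → UNSTABLE
  157–197 m: −αΔT+βΔS = −(1.3 × 10⁻⁴)(+1.7)+(7.7 × 10⁻⁴)(+0.71) = 3.3 × 10⁻⁴ → stable
  197–236 m: −αΔT+βΔS = −(1.3 × 10⁻⁴)(+0.1)+(7.7 × 10⁻⁴)(+0.28) = 2.0 × 10⁻⁴ → stable
The 65–157 m interval has Δρ < 0: lighter water underlies denser water.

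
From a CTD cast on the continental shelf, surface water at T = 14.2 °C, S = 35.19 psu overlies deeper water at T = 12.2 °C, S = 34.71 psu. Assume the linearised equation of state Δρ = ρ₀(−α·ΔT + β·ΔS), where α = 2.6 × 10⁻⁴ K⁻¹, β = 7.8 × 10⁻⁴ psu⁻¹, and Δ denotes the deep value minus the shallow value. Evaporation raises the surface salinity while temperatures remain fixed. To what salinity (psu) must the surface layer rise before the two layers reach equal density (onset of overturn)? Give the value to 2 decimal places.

35.38 psu

Neutral buoyancy requires −α(T_deep − T_surf) + β(S_deep − S_surf′) = 0.
S_surf′ = S_deep − (α/β)·ΔT = 34.71 − (2.6 × 10⁻⁴/7.8 × 10⁻⁴)·(-2.0) = 35.3767 psu.
Increase required: 35.3767 − 35.19 = 0.1867 psu.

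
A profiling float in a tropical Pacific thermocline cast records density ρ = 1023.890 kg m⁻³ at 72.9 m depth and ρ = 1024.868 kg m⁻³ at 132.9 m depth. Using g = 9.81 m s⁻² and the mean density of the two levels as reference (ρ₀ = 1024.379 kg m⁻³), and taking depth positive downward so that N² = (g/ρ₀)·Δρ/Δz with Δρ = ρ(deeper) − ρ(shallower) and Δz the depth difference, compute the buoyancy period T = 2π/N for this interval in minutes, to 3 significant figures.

Δρ = 1024.868 − 1023.890 = 0.978 kg m⁻³ over Δz = 132.9 − 72.9 = 60 m.
N² = (9.81/1024.379) × (0.978/60) = 1.5610 × 10⁻⁴ s⁻².
N = √(1.5610 × 10⁻⁴) = 0.012494 rad s⁻¹, so T = 2π/N = 502.90 s = 8.3817 min ≈ 8.38 min.

8.38 min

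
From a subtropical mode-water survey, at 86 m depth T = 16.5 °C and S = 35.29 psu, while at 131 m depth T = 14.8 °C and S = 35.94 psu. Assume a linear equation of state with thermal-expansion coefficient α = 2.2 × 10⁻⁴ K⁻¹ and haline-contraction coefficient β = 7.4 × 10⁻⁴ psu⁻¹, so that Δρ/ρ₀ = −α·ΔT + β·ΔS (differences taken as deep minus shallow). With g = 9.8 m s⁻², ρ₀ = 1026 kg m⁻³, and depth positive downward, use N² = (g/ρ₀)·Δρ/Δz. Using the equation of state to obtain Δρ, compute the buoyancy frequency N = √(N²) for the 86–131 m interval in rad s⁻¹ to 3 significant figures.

0.0136 rad s⁻¹

ΔT = -1.7 K, ΔS = +0.65 psu (deep − shallow).
Δρ/ρ₀ = −αΔT + βΔS = 3.74 × 10⁻⁴ + 4.81 × 10⁻⁴ = 8.55 × 10⁻⁴, so Δρ ≈ 0.8772 kg m⁻³.
N² = (g/ρ₀)·Δρ/Δz = g·(Δρ/ρ₀)/Δz = 9.8 × 8.55 × 10⁻⁴ / 45 = 1.8620 × 10⁻⁴ s⁻².
N = √(1.8620 × 10⁻⁴) = 0.013646 rad s⁻¹ ≈ 0.0136 rad s⁻¹.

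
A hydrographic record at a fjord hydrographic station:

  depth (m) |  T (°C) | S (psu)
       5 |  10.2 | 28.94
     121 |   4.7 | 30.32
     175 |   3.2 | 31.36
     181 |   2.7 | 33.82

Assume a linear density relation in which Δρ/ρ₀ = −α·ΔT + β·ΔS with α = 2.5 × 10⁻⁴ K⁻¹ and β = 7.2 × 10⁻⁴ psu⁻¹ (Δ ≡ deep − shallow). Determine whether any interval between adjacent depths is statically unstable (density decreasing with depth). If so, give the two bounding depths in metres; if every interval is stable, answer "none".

Evaluate Δρ/ρ₀ = −αΔT + βΔS across each adjacent pair:
  5–121 m: −αΔT+βΔS = −(2.5 × 10⁻⁴)(-5.5)+(7.2 × 10⁻⁴)(+1.38) = 2.4 × 10⁻³ → stable
  121–175 m: −αΔT+βΔS = −(2.5 × 10⁻⁴)(-1.5)+(7.2 × 10⁻⁴)(+1.04) = 1.1 × 10⁻³ → stable
  175–181 m: −αΔT+βΔS = −(2.5 × 10⁻⁴)(-0.5)+(7.2 × 10⁻⁴)(+2.46) = 1.9 × 10⁻³ → stable
Every interval has Δρ > 0: the column is stably stratified throughout.

none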